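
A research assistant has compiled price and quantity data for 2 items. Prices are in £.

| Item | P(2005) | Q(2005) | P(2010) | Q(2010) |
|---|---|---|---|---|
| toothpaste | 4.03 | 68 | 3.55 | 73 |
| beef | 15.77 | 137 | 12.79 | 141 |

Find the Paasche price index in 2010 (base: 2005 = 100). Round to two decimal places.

Paasche price index uses current-period quantities as weights.
ΣP(2010)·Q(2010) = 3.55×73 + 12.79×141 = 259.15 + 1803.39 = 2062.54
ΣP(2005)·Q(2010) = 4.03×73 + 15.77×141 = 294.19 + 2223.57 = 2517.76
Index = 2062.54 / 2517.76 × 100 = 81.9196

81.92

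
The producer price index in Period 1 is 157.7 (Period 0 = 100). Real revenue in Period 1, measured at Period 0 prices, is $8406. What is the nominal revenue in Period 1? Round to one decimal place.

13256.3

Nominal = Real × (Index/100) = 8406 × (157.7/100)
        = 8406 × 1.577 = 13256.2620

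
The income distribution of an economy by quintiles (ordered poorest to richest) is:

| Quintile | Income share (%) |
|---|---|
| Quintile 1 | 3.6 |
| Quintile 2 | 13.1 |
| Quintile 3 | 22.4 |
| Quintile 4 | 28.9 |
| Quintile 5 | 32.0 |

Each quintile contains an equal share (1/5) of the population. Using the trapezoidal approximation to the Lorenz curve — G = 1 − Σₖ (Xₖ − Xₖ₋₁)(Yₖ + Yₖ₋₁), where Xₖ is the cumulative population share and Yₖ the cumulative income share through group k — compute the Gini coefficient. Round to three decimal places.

0.290

Cumulative income shares Yₖ: 0.0360, 0.1670, 0.3910, 0.6800, 1.0000
Σ (Xₖ−Xₖ₋₁)(Yₖ+Yₖ₋₁) = (1/5)(0.0360+0.0000) + (1/5)(0.1670+0.0360) + (1/5)(0.3910+0.1670) + (1/5)(0.6800+0.3910) + (1/5)(1.0000+0.6800)
  = 0.0072 + 0.0406 + 0.1116 + 0.2142 + 0.3360 = 0.7096
G = 1 − 0.7096 = 0.2904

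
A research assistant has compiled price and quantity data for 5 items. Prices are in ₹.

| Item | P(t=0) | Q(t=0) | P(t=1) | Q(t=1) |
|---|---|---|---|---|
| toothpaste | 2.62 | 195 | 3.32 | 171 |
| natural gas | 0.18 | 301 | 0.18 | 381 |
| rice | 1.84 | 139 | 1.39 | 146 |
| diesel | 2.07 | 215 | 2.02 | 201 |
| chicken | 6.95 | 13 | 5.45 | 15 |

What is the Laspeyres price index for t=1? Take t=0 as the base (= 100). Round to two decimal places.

103.22

Laspeyres price index uses base-period quantities as weights.
ΣP(t=1)·Q(t=0) = 3.32×195 + 0.18×301 + 1.39×139 + 2.02×215 + 5.45×13 = 647.4 + 54.18 + 193.21 + 434.3 + 70.85 = 1399.94
ΣP(t=0)·Q(t=0) = 2.62×195 + 0.18×301 + 1.84×139 + 2.07×215 + 6.95×13 = 510.9 + 54.18 + 255.76 + 445.05 + 90.35 = 1356.24
Index = 1399.94 / 1356.24 × 100 = 103.2221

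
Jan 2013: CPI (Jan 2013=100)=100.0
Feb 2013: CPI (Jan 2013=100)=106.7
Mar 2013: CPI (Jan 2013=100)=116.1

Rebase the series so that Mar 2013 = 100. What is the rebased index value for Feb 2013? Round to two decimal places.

91.90

Rebased(Feb 2013) = 106.7 / 116.1 × 100 = 91.9035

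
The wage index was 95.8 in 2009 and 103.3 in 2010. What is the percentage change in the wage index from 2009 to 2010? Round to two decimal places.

7.83%

Change = (103.3 − 95.8) / 95.8 × 100
       = 7.5 / 95.8 × 100 = 7.8288%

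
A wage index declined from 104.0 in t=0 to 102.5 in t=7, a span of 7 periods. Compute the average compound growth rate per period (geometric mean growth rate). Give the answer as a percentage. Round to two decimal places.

-0.21%

Growth factor = (102.5/104.0)^(1/7) = (0.985577)^(1/7) = 0.997927
Growth rate = 0.997927 − 1 = -0.002073 = -0.2073%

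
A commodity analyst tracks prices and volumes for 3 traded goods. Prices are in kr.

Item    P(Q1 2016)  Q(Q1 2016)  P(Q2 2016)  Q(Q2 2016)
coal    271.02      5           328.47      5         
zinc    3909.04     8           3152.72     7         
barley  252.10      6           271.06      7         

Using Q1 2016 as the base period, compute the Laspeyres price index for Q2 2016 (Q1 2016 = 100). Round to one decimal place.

Laspeyres price index uses base-period quantities as weights.
ΣP(Q2 2016)·Q(Q1 2016) = 328.47×5 + 3152.72×8 + 271.06×6 = 1642.35 + 25221.76 + 1626.36 = 28490.47
ΣP(Q1 2016)·Q(Q1 2016) = 271.02×5 + 3909.04×8 + 252.10×6 = 1355.1 + 31272.32 + 1512.6 = 34140.02
Index = 28490.47 / 34140.02 × 100 = 83.4518

83.5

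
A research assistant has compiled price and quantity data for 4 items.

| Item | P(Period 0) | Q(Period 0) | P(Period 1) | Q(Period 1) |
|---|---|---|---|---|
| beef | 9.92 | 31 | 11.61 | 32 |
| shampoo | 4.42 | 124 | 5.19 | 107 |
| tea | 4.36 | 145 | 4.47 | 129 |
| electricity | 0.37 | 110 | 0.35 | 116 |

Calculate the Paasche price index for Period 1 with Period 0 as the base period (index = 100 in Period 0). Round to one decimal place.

110.6

Paasche price index uses current-period quantities as weights.
ΣP(Period 1)·Q(Period 1) = 11.61×32 + 5.19×107 + 4.47×129 + 0.35×116 = 371.52 + 555.33 + 576.63 + 40.6 = 1544.08
ΣP(Period 0)·Q(Period 1) = 9.92×32 + 4.42×107 + 4.36×129 + 0.37×116 = 317.44 + 472.94 + 562.44 + 42.92 = 1395.74
Index = 1544.08 / 1395.74 × 100 = 110.6281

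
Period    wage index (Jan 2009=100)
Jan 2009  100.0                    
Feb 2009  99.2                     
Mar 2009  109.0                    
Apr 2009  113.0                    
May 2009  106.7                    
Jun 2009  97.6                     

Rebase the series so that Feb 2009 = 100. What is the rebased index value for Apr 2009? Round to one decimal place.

113.9

Rebased(Apr 2009) = 113.0 / 99.2 × 100 = 113.9113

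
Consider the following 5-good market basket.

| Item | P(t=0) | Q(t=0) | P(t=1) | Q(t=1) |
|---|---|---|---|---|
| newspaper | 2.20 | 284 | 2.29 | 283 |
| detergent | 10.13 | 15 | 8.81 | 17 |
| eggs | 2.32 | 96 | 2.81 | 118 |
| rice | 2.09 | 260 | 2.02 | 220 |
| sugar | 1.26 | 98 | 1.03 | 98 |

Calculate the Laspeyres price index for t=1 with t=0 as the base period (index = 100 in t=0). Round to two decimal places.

100.72

Laspeyres price index uses base-period quantities as weights.
ΣP(t=1)·Q(t=0) = 2.29×284 + 8.81×15 + 2.81×96 + 2.02×260 + 1.03×98 = 650.36 + 132.15 + 269.76 + 525.2 + 100.94 = 1678.41
ΣP(t=0)·Q(t=0) = 2.20×284 + 10.13×15 + 2.32×96 + 2.09×260 + 1.26×98 = 624.8 + 151.95 + 222.72 + 543.4 + 123.48 = 1666.35
Index = 1678.41 / 1666.35 × 100 = 100.7237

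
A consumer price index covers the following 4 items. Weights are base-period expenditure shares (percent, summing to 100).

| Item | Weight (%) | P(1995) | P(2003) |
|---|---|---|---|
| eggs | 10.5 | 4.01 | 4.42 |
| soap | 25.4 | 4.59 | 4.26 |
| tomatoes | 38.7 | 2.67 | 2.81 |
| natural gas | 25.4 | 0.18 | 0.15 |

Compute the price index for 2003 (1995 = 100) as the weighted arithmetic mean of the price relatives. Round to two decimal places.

eggs: 10.5 × (4.42/4.01) = 10.5 × 1.102244 = 11.5736
soap: 25.4 × (4.26/4.59) = 25.4 × 0.928105 = 23.5739
tomatoes: 38.7 × (2.81/2.67) = 38.7 × 1.052434 = 40.7292
natural gas: 25.4 × (0.15/0.18) = 25.4 × 0.833333 = 21.1667
Index = Σ wᵢ·(p₁ᵢ/p₀ᵢ) = 11.5736 + 23.5739 + 40.7292 + 21.1667 = 97.0433

97.04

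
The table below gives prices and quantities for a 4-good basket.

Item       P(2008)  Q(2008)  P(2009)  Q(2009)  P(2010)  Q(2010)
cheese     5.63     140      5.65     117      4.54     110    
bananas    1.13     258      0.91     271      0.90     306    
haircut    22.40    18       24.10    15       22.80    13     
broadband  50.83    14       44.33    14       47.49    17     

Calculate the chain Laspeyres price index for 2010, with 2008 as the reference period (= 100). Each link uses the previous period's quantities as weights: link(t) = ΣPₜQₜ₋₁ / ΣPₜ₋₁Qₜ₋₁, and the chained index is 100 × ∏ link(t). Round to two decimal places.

Link 2008→2009:
ΣP(2009)Q(2008) = 5.65×140 + 0.91×258 + 24.10×18 + 44.33×14 = 791 + 234.78 + 433.8 + 620.62 = 2080.2
ΣP(2008)Q(2008) = 5.63×140 + 1.13×258 + 22.40×18 + 50.83×14 = 788.2 + 291.54 + 403.2 + 711.62 = 2194.56
link = 2080.2/2194.56 = 0.947889
Link 2009→2010:
ΣP(2010)Q(2009) = 4.54×117 + 0.90×271 + 22.80×15 + 47.49×14 = 531.18 + 243.9 + 342 + 664.86 = 1781.94
ΣP(2009)Q(2009) = 5.65×117 + 0.91×271 + 24.10×15 + 44.33×14 = 661.05 + 246.61 + 361.5 + 620.62 = 1889.78
link = 1781.94/1889.78 = 0.942935
Chained index = 100 × 0.947889 × 0.942935 = 89.3798

89.38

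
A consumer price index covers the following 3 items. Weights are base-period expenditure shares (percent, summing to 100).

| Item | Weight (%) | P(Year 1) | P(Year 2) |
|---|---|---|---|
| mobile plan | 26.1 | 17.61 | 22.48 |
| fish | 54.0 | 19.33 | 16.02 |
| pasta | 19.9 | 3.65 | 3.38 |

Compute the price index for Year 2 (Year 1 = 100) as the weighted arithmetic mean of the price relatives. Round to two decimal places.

96.50

mobile plan: 26.1 × (22.48/17.61) = 26.1 × 1.276547 = 33.3179
fish: 54.0 × (16.02/19.33) = 54.0 × 0.828764 = 44.7532
pasta: 19.9 × (3.38/3.65) = 19.9 × 0.926027 = 18.4279
Index = Σ wᵢ·(p₁ᵢ/p₀ᵢ) = 33.3179 + 44.7532 + 18.4279 = 96.4991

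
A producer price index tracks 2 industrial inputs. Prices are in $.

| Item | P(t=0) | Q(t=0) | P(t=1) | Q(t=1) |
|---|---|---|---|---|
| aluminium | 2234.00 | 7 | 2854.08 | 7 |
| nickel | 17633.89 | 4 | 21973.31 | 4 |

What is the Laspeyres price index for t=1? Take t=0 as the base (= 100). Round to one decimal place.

Laspeyres price index uses base-period quantities as weights.
ΣP(t=1)·Q(t=0) = 2854.08×7 + 21973.31×4 = 19978.56 + 87893.24 = 107871.8
ΣP(t=0)·Q(t=0) = 2234.00×7 + 17633.89×4 = 15638 + 70535.56 = 86173.56
Index = 107871.8 / 86173.56 × 100 = 125.1797

125.2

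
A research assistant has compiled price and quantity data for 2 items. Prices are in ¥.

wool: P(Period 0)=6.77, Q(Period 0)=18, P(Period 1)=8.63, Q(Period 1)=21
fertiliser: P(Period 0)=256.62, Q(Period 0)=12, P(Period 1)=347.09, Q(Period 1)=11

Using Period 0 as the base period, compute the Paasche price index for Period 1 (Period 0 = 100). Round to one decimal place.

134.9

Paasche price index uses current-period quantities as weights.
ΣP(Period 1)·Q(Period 1) = 8.63×21 + 347.09×11 = 181.23 + 3817.99 = 3999.22
ΣP(Period 0)·Q(Period 1) = 6.77×21 + 256.62×11 = 142.17 + 2822.82 = 2964.99
Index = 3999.22 / 2964.99 × 100 = 134.8814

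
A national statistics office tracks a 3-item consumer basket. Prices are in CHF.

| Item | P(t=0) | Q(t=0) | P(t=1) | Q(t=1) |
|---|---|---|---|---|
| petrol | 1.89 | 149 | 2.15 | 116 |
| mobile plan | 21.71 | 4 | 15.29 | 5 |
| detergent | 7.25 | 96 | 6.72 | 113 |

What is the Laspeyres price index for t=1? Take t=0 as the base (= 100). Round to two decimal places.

96.45

Laspeyres price index uses base-period quantities as weights.
ΣP(t=1)·Q(t=0) = 2.15×149 + 15.29×4 + 6.72×96 = 320.35 + 61.16 + 645.12 = 1026.63
ΣP(t=0)·Q(t=0) = 1.89×149 + 21.71×4 + 7.25×96 = 281.61 + 86.84 + 696 = 1064.45
Index = 1026.63 / 1064.45 × 100 = 96.4470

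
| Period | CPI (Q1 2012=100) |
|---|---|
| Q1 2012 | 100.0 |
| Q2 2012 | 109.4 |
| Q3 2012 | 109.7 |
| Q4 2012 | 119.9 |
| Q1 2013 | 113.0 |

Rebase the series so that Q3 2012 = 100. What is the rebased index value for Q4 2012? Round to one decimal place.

Rebased(Q4 2012) = 119.9 / 109.7 × 100 = 109.2981

109.3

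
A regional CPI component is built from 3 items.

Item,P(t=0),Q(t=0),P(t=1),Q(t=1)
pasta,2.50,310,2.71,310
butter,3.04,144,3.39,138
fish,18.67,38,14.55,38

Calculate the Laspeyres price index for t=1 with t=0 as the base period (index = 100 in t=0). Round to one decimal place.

Laspeyres price index uses base-period quantities as weights.
ΣP(t=1)·Q(t=0) = 2.71×310 + 3.39×144 + 14.55×38 = 840.1 + 488.16 + 552.9 = 1881.16
ΣP(t=0)·Q(t=0) = 2.50×310 + 3.04×144 + 18.67×38 = 775 + 437.76 + 709.46 = 1922.22
Index = 1881.16 / 1922.22 × 100 = 97.8639

97.9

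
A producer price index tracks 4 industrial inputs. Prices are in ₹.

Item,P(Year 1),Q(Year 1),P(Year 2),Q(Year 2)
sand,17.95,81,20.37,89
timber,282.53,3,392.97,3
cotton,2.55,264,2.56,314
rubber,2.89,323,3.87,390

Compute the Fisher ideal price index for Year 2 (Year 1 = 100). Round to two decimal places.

Laspeyres component (base-period weights):
ΣP(Year 2)Q(Year 1) = 20.37×81 + 392.97×3 + 2.56×264 + 3.87×323 = 1649.97 + 1178.91 + 675.84 + 1250.01 = 4754.73
ΣP(Year 1)Q(Year 1) = 17.95×81 + 282.53×3 + 2.55×264 + 2.89×323 = 1453.95 + 847.59 + 673.2 + 933.47 = 3908.21
L = 4754.73 / 3908.21 × 100 = 121.6600
Paasche component (current-period weights):
ΣP(Year 2)Q(Year 2) = 20.37×89 + 392.97×3 + 2.56×314 + 3.87×390 = 1812.93 + 1178.91 + 803.84 + 1509.3 = 5304.98
ΣP(Year 1)Q(Year 2) = 17.95×89 + 282.53×3 + 2.55×314 + 2.89×390 = 1597.55 + 847.59 + 800.7 + 1127.1 = 4372.94
P = 5304.98 / 4372.94 × 100 = 121.3138
Fisher = √(L × P) = √(121.6600 × 121.3138) = 121.4868

121.49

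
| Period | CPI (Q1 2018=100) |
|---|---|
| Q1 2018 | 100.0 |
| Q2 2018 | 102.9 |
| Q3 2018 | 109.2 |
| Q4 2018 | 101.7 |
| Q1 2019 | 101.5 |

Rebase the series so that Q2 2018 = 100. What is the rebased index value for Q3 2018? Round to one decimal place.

106.1

Rebased(Q3 2018) = 109.2 / 102.9 × 100 = 106.1224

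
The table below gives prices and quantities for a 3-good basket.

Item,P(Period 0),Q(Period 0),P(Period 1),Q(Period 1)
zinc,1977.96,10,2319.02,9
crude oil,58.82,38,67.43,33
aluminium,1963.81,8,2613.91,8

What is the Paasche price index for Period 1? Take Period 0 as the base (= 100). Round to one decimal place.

Paasche price index uses current-period quantities as weights.
ΣP(Period 1)·Q(Period 1) = 2319.02×9 + 67.43×33 + 2613.91×8 = 20871.18 + 2225.19 + 20911.28 = 44007.65
ΣP(Period 0)·Q(Period 1) = 1977.96×9 + 58.82×33 + 1963.81×8 = 17801.64 + 1941.06 + 15710.48 = 35453.18
Index = 44007.65 / 35453.18 × 100 = 124.1289

124.1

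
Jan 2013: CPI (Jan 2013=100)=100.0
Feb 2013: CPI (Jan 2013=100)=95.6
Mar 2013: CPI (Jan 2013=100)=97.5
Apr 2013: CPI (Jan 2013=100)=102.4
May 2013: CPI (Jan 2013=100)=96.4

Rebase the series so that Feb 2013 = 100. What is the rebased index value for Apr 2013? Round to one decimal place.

Rebased(Apr 2013) = 102.4 / 95.6 × 100 = 107.1130

107.1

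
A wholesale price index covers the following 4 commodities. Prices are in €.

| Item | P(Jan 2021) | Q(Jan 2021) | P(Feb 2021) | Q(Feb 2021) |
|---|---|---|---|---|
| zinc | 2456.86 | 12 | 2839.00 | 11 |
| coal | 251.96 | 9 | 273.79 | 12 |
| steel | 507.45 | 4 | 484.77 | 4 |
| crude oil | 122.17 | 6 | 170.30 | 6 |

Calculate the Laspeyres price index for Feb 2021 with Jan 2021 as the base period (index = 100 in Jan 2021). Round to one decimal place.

114.4

Laspeyres price index uses base-period quantities as weights.
ΣP(Feb 2021)·Q(Jan 2021) = 2839.00×12 + 273.79×9 + 484.77×4 + 170.30×6 = 34068 + 2464.11 + 1939.08 + 1021.8 = 39492.99
ΣP(Jan 2021)·Q(Jan 2021) = 2456.86×12 + 251.96×9 + 507.45×4 + 122.17×6 = 29482.32 + 2267.64 + 2029.8 + 733.02 = 34512.78
Index = 39492.99 / 34512.78 × 100 = 114.4300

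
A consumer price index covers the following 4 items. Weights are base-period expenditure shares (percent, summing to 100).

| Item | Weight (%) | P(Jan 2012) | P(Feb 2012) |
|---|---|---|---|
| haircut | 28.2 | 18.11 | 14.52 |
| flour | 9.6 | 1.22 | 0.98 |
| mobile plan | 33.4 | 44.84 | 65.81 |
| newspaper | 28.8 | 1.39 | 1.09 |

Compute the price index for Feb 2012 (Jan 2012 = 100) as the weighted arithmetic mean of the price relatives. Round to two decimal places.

haircut: 28.2 × (14.52/18.11) = 28.2 × 0.801767 = 22.6098
flour: 9.6 × (0.98/1.22) = 9.6 × 0.803279 = 7.7115
mobile plan: 33.4 × (65.81/44.84) = 33.4 × 1.467663 = 49.0199
newspaper: 28.8 × (1.09/1.39) = 28.8 × 0.784173 = 22.5842
Index = Σ wᵢ·(p₁ᵢ/p₀ᵢ) = 22.6098 + 7.7115 + 49.0199 + 22.5842 = 101.9254

101.93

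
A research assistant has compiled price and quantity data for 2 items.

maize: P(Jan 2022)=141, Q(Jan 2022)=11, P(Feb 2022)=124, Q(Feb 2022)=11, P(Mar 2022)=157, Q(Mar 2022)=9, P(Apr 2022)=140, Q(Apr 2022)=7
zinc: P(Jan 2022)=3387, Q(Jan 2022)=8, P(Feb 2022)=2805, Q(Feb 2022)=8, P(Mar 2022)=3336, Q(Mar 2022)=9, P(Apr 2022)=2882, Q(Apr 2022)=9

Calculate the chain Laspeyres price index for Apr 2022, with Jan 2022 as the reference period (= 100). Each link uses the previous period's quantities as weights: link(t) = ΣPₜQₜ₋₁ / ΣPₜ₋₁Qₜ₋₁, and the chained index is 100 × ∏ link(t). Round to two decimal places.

Link Jan 2022→Feb 2022:
ΣP(Feb 2022)Q(Jan 2022) = 124×11 + 2805×8 = 1364 + 22440 = 23804
ΣP(Jan 2022)Q(Jan 2022) = 141×11 + 3387×8 = 1551 + 27096 = 28647
link = 23804/28647 = 0.830942
Link Feb 2022→Mar 2022:
ΣP(Mar 2022)Q(Feb 2022) = 157×11 + 3336×8 = 1727 + 26688 = 28415
ΣP(Feb 2022)Q(Feb 2022) = 124×11 + 2805×8 = 1364 + 22440 = 23804
link = 28415/23804 = 1.193707
Link Mar 2022→Apr 2022:
ΣP(Apr 2022)Q(Mar 2022) = 140×9 + 2882×9 = 1260 + 25938 = 27198
ΣP(Mar 2022)Q(Mar 2022) = 157×9 + 3336×9 = 1413 + 30024 = 31437
link = 27198/31437 = 0.865159
Chained index = 100 × 0.830942 × 1.193707 × 0.865159 = 85.8152

85.82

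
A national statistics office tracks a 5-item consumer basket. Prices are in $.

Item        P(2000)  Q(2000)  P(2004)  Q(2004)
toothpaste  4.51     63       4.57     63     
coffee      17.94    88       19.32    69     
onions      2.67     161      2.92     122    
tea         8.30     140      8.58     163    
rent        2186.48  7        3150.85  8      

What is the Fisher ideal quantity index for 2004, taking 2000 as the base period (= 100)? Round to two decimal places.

110.72

Laspeyres component (base-period weights):
ΣP(2000)Q(2004) = 4.51×63 + 17.94×69 + 2.67×122 + 8.30×163 + 2186.48×8 = 284.13 + 1237.86 + 325.74 + 1352.9 + 17491.84 = 20692.47
ΣP(2000)Q(2000) = 4.51×63 + 17.94×88 + 2.67×161 + 8.30×140 + 2186.48×7 = 284.13 + 1578.72 + 429.87 + 1162 + 15305.36 = 18760.08
L = 20692.47 / 18760.08 × 100 = 110.3005
Paasche component (current-period weights):
ΣP(2004)Q(2004) = 4.57×63 + 19.32×69 + 2.92×122 + 8.58×163 + 3150.85×8 = 287.91 + 1333.08 + 356.24 + 1398.54 + 25206.8 = 28582.57
ΣP(2004)Q(2000) = 4.57×63 + 19.32×88 + 2.92×161 + 8.58×140 + 3150.85×7 = 287.91 + 1700.16 + 470.12 + 1201.2 + 22055.95 = 25715.34
P = 28582.57 / 25715.34 × 100 = 111.1499
Fisher = √(L × P) = √(110.3005 × 111.1499) = 110.7244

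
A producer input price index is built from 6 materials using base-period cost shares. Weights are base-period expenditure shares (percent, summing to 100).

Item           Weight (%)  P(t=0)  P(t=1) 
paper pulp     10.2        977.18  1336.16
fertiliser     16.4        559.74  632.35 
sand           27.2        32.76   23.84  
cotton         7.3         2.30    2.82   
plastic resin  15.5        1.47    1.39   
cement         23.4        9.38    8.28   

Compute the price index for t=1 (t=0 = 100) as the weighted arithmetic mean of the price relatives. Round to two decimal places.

96.53

paper pulp: 10.2 × (1336.16/977.18) = 10.2 × 1.367363 = 13.9471
fertiliser: 16.4 × (632.35/559.74) = 16.4 × 1.129721 = 18.5274
sand: 27.2 × (23.84/32.76) = 27.2 × 0.727717 = 19.7939
cotton: 7.3 × (2.82/2.30) = 7.3 × 1.226087 = 8.9504
plastic resin: 15.5 × (1.39/1.47) = 15.5 × 0.945578 = 14.6565
cement: 23.4 × (8.28/9.38) = 23.4 × 0.882729 = 20.6559
Index = Σ wᵢ·(p₁ᵢ/p₀ᵢ) = 13.9471 + 18.5274 + 19.7939 + 8.9504 + 14.6565 + 20.6559 = 96.5312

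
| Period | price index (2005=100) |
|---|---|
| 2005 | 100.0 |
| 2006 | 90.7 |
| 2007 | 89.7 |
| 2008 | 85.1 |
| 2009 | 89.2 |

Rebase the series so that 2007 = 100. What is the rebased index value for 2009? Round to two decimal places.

Rebased(2009) = 89.2 / 89.7 × 100 = 99.4426

99.44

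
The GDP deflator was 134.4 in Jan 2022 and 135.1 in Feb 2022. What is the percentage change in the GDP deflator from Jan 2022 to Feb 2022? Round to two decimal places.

0.52%

Change = (135.1 − 134.4) / 134.4 × 100
       = 0.7 / 134.4 × 100 = 0.5208%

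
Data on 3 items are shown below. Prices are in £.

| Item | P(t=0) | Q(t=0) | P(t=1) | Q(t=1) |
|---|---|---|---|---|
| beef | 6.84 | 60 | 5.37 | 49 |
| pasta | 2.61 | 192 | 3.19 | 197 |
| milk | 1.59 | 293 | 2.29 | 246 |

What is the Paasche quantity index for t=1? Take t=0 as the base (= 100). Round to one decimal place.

90.6

Paasche quantity index uses current-period prices as weights.
ΣP(t=1)·Q(t=1) = 5.37×49 + 3.19×197 + 2.29×246 = 263.13 + 628.43 + 563.34 = 1454.9
ΣP(t=1)·Q(t=0) = 5.37×60 + 3.19×192 + 2.29×293 = 322.2 + 612.48 + 670.97 = 1605.65
Index = 1454.9 / 1605.65 × 100 = 90.6113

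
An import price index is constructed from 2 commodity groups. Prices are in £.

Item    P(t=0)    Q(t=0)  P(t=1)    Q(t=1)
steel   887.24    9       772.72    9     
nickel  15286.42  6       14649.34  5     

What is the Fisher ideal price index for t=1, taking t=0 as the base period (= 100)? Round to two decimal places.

Laspeyres component (base-period weights):
ΣP(t=1)Q(t=0) = 772.72×9 + 14649.34×6 = 6954.48 + 87896.04 = 94850.52
ΣP(t=0)Q(t=0) = 887.24×9 + 15286.42×6 = 7985.16 + 91718.52 = 99703.68
L = 94850.52 / 99703.68 × 100 = 95.1324
Paasche component (current-period weights):
ΣP(t=1)Q(t=1) = 772.72×9 + 14649.34×5 = 6954.48 + 73246.7 = 80201.18
ΣP(t=0)Q(t=1) = 887.24×9 + 15286.42×5 = 7985.16 + 76432.1 = 84417.26
P = 80201.18 / 84417.26 × 100 = 95.0057
Fisher = √(L × P) = √(95.1324 × 95.0057) = 95.0690

95.07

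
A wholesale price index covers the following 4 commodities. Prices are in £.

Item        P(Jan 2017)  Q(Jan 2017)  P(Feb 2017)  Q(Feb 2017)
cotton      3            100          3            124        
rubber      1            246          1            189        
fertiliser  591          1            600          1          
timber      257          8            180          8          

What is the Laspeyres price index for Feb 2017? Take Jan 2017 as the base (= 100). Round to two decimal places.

Laspeyres price index uses base-period quantities as weights.
ΣP(Feb 2017)·Q(Jan 2017) = 3×100 + 1×246 + 600×1 + 180×8 = 300 + 246 + 600 + 1440 = 2586
ΣP(Jan 2017)·Q(Jan 2017) = 3×100 + 1×246 + 591×1 + 257×8 = 300 + 246 + 591 + 2056 = 3193
Index = 2586 / 3193 × 100 = 80.9897

80.99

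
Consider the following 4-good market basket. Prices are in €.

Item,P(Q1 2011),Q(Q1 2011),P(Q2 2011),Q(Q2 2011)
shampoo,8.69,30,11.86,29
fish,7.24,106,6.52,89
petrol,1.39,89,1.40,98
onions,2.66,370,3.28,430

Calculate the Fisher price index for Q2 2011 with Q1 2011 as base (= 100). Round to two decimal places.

112.61

Laspeyres component (base-period weights):
ΣP(Q2 2011)Q(Q1 2011) = 11.86×30 + 6.52×106 + 1.40×89 + 3.28×370 = 355.8 + 691.12 + 124.6 + 1213.6 = 2385.12
ΣP(Q1 2011)Q(Q1 2011) = 8.69×30 + 7.24×106 + 1.39×89 + 2.66×370 = 260.7 + 767.44 + 123.71 + 984.2 = 2136.05
L = 2385.12 / 2136.05 × 100 = 111.6603
Paasche component (current-period weights):
ΣP(Q2 2011)Q(Q2 2011) = 11.86×29 + 6.52×89 + 1.40×98 + 3.28×430 = 343.94 + 580.28 + 137.2 + 1410.4 = 2471.82
ΣP(Q1 2011)Q(Q2 2011) = 8.69×29 + 7.24×89 + 1.39×98 + 2.66×430 = 252.01 + 644.36 + 136.22 + 1143.8 = 2176.39
P = 2471.82 / 2176.39 × 100 = 113.5743
Fisher = √(L × P) = √(111.6603 × 113.5743) = 112.6132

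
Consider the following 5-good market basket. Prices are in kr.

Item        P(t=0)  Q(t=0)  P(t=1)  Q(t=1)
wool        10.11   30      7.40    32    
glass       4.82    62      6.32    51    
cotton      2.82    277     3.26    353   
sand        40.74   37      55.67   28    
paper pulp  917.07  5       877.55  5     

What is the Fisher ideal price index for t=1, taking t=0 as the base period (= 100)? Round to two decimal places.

Laspeyres component (base-period weights):
ΣP(t=1)Q(t=0) = 7.40×30 + 6.32×62 + 3.26×277 + 55.67×37 + 877.55×5 = 222 + 391.84 + 903.02 + 2059.79 + 4387.75 = 7964.4
ΣP(t=0)Q(t=0) = 10.11×30 + 4.82×62 + 2.82×277 + 40.74×37 + 917.07×5 = 303.3 + 298.84 + 781.14 + 1507.38 + 4585.35 = 7476.01
L = 7964.4 / 7476.01 × 100 = 106.5328
Paasche component (current-period weights):
ΣP(t=1)Q(t=1) = 7.40×32 + 6.32×51 + 3.26×353 + 55.67×28 + 877.55×5 = 236.8 + 322.32 + 1150.78 + 1558.76 + 4387.75 = 7656.41
ΣP(t=0)Q(t=1) = 10.11×32 + 4.82×51 + 2.82×353 + 40.74×28 + 917.07×5 = 323.52 + 245.82 + 995.46 + 1140.72 + 4585.35 = 7290.87
P = 7656.41 / 7290.87 × 100 = 105.0137
Fisher = √(L × P) = √(106.5328 × 105.0137) = 105.7705

105.77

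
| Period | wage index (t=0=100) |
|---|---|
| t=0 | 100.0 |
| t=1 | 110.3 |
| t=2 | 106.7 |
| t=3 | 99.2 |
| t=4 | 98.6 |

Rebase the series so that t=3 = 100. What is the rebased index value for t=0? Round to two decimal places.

100.81

Rebased(t=0) = 100.0 / 99.2 × 100 = 100.8065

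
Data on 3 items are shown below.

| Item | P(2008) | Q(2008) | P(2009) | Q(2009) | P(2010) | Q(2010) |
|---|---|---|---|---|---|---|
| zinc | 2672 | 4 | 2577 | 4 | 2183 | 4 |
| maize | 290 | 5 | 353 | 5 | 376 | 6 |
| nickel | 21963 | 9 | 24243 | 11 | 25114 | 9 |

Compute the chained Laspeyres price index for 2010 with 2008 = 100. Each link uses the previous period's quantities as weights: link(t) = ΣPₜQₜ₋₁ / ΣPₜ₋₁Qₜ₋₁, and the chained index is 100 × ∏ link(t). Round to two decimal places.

Link 2008→2009:
ΣP(2009)Q(2008) = 2577×4 + 353×5 + 24243×9 = 10308 + 1765 + 218187 = 230260
ΣP(2008)Q(2008) = 2672×4 + 290×5 + 21963×9 = 10688 + 1450 + 197667 = 209805
link = 230260/209805 = 1.097495
Link 2009→2010:
ΣP(2010)Q(2009) = 2183×4 + 376×5 + 25114×11 = 8732 + 1880 + 276254 = 286866
ΣP(2009)Q(2009) = 2577×4 + 353×5 + 24243×11 = 10308 + 1765 + 266673 = 278746
link = 286866/278746 = 1.029130
Chained index = 100 × 1.097495 × 1.029130 = 112.9466

112.95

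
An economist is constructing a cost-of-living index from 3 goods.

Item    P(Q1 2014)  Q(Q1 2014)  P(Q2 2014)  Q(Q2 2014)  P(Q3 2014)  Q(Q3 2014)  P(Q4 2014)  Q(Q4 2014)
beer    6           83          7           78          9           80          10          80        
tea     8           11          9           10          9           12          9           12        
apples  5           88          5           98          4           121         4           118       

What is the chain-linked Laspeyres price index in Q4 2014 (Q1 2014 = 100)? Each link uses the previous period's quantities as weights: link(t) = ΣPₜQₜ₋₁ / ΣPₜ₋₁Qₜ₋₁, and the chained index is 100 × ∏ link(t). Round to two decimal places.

121.78

Link Q1 2014→Q2 2014:
ΣP(Q2 2014)Q(Q1 2014) = 7×83 + 9×11 + 5×88 = 581 + 99 + 440 = 1120
ΣP(Q1 2014)Q(Q1 2014) = 6×83 + 8×11 + 5×88 = 498 + 88 + 440 = 1026
link = 1120/1026 = 1.091618
Link Q2 2014→Q3 2014:
ΣP(Q3 2014)Q(Q2 2014) = 9×78 + 9×10 + 4×98 = 702 + 90 + 392 = 1184
ΣP(Q2 2014)Q(Q2 2014) = 7×78 + 9×10 + 5×98 = 546 + 90 + 490 = 1126
link = 1184/1126 = 1.051510
Link Q3 2014→Q4 2014:
ΣP(Q4 2014)Q(Q3 2014) = 10×80 + 9×12 + 4×121 = 800 + 108 + 484 = 1392
ΣP(Q3 2014)Q(Q3 2014) = 9×80 + 9×12 + 4×121 = 720 + 108 + 484 = 1312
link = 1392/1312 = 1.060976
Chained index = 100 × 1.091618 × 1.051510 × 1.060976 = 121.7838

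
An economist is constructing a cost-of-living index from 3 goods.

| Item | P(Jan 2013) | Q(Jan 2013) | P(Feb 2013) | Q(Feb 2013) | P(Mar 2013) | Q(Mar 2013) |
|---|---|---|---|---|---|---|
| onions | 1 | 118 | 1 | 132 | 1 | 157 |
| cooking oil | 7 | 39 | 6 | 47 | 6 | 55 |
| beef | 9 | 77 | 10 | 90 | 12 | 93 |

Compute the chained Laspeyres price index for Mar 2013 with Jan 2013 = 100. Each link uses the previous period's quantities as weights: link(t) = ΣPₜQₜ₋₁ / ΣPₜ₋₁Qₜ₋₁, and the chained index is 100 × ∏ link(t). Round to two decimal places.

117.68

Link Jan 2013→Feb 2013:
ΣP(Feb 2013)Q(Jan 2013) = 1×118 + 6×39 + 10×77 = 118 + 234 + 770 = 1122
ΣP(Jan 2013)Q(Jan 2013) = 1×118 + 7×39 + 9×77 = 118 + 273 + 693 = 1084
link = 1122/1084 = 1.035055
Link Feb 2013→Mar 2013:
ΣP(Mar 2013)Q(Feb 2013) = 1×132 + 6×47 + 12×90 = 132 + 282 + 1080 = 1494
ΣP(Feb 2013)Q(Feb 2013) = 1×132 + 6×47 + 10×90 = 132 + 282 + 900 = 1314
link = 1494/1314 = 1.136986
Chained index = 100 × 1.035055 × 1.136986 = 117.6844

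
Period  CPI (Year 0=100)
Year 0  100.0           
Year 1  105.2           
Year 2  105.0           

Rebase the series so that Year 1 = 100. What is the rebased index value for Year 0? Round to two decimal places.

Rebased(Year 0) = 100.0 / 105.2 × 100 = 95.0570

95.06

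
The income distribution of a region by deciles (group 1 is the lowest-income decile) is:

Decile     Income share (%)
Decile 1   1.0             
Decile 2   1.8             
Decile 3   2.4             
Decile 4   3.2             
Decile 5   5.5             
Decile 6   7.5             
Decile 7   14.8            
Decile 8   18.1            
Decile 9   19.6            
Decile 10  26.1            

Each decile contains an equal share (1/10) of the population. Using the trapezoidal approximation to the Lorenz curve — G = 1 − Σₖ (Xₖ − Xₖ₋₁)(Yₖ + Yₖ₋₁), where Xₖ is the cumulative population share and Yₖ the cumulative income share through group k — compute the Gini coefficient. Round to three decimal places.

0.466

Cumulative income shares Yₖ: 0.0100, 0.0280, 0.0520, 0.0840, 0.1390, 0.2140, 0.3620, 0.5430, 0.7390, 1.0000
Σ (Xₖ−Xₖ₋₁)(Yₖ+Yₖ₋₁) = (1/10)(0.0100+0.0000) + (1/10)(0.0280+0.0100) + (1/10)(0.0520+0.0280) + (1/10)(0.0840+0.0520) + (1/10)(0.1390+0.0840) + (1/10)(0.2140+0.1390) + (1/10)(0.3620+0.2140) + (1/10)(0.5430+0.3620) + (1/10)(0.7390+0.5430) + (1/10)(1.0000+0.7390)
  = 0.0010 + 0.0038 + 0.0080 + 0.0136 + 0.0223 + 0.0353 + 0.0576 + 0.0905 + 0.1282 + 0.1739 = 0.5342
G = 1 − 0.5342 = 0.4658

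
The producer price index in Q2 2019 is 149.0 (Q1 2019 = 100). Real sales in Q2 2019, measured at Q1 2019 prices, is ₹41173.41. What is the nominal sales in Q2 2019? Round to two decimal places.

Nominal = Real × (Index/100) = 41173.41 × (149.0/100)
        = 41173.41 × 1.490 = 61348.3809

61348.38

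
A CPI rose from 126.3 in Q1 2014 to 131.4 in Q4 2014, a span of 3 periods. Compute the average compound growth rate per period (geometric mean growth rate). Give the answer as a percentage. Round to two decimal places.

Growth factor = (131.4/126.3)^(1/3) = (1.040380)^(1/3) = 1.013283
Growth rate = 1.013283 − 1 = 0.013283 = 1.3283%

1.33%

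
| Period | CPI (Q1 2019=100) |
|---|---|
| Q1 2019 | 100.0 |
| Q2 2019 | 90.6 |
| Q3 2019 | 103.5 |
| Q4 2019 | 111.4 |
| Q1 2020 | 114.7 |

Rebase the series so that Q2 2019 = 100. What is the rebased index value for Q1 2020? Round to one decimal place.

Rebased(Q1 2020) = 114.7 / 90.6 × 100 = 126.6004

126.6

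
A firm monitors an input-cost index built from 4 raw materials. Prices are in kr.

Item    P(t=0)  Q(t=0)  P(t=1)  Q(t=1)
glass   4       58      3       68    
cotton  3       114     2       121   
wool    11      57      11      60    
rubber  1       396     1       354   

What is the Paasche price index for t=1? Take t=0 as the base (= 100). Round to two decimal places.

88.54

Paasche price index uses current-period quantities as weights.
ΣP(t=1)·Q(t=1) = 3×68 + 2×121 + 11×60 + 1×354 = 204 + 242 + 660 + 354 = 1460
ΣP(t=0)·Q(t=1) = 4×68 + 3×121 + 11×60 + 1×354 = 272 + 363 + 660 + 354 = 1649
Index = 1460 / 1649 × 100 = 88.5385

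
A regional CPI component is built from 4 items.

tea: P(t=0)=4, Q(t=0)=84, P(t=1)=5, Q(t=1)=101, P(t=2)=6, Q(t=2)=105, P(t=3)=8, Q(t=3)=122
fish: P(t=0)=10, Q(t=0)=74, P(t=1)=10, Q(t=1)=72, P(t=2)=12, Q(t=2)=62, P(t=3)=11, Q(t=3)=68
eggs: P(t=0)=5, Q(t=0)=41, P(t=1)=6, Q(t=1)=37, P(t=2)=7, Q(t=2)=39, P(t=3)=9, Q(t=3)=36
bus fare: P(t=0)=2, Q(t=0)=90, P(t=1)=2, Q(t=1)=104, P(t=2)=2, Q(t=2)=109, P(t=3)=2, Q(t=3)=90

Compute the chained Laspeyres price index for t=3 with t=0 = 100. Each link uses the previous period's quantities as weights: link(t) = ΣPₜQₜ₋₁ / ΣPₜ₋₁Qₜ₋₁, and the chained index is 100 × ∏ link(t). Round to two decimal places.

142.45

Link t=0→t=1:
ΣP(t=1)Q(t=0) = 5×84 + 10×74 + 6×41 + 2×90 = 420 + 740 + 246 + 180 = 1586
ΣP(t=0)Q(t=0) = 4×84 + 10×74 + 5×41 + 2×90 = 336 + 740 + 205 + 180 = 1461
link = 1586/1461 = 1.085558
Link t=1→t=2:
ΣP(t=2)Q(t=1) = 6×101 + 12×72 + 7×37 + 2×104 = 606 + 864 + 259 + 208 = 1937
ΣP(t=1)Q(t=1) = 5×101 + 10×72 + 6×37 + 2×104 = 505 + 720 + 222 + 208 = 1655
link = 1937/1655 = 1.170393
Link t=2→t=3:
ΣP(t=3)Q(t=2) = 8×105 + 11×62 + 9×39 + 2×109 = 840 + 682 + 351 + 218 = 2091
ΣP(t=2)Q(t=2) = 6×105 + 12×62 + 7×39 + 2×109 = 630 + 744 + 273 + 218 = 1865
link = 2091/1865 = 1.121180
Chained index = 100 × 1.085558 × 1.170393 × 1.121180 = 142.4491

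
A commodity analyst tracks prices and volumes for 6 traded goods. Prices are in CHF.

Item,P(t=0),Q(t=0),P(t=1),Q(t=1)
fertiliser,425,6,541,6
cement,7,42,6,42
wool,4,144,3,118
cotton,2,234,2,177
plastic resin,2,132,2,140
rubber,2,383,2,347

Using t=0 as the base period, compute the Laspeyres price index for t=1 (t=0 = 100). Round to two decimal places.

110.37

Laspeyres price index uses base-period quantities as weights.
ΣP(t=1)·Q(t=0) = 541×6 + 6×42 + 3×144 + 2×234 + 2×132 + 2×383 = 3246 + 252 + 432 + 468 + 264 + 766 = 5428
ΣP(t=0)·Q(t=0) = 425×6 + 7×42 + 4×144 + 2×234 + 2×132 + 2×383 = 2550 + 294 + 576 + 468 + 264 + 766 = 4918
Index = 5428 / 4918 × 100 = 110.3701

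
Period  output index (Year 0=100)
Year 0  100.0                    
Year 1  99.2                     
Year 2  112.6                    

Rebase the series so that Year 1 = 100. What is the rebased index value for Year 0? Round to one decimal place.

Rebased(Year 0) = 100.0 / 99.2 × 100 = 100.8065

100.8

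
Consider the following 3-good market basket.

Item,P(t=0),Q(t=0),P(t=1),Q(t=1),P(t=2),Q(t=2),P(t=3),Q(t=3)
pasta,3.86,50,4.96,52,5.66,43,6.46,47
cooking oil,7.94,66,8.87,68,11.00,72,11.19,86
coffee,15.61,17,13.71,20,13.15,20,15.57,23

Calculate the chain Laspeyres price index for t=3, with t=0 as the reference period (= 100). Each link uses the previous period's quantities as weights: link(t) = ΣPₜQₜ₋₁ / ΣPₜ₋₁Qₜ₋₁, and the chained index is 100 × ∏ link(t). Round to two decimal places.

Link t=0→t=1:
ΣP(t=1)Q(t=0) = 4.96×50 + 8.87×66 + 13.71×17 = 248 + 585.42 + 233.07 = 1066.49
ΣP(t=0)Q(t=0) = 3.86×50 + 7.94×66 + 15.61×17 = 193 + 524.04 + 265.37 = 982.41
link = 1066.49/982.41 = 1.085585
Link t=1→t=2:
ΣP(t=2)Q(t=1) = 5.66×52 + 11.00×68 + 13.15×20 = 294.32 + 748 + 263 = 1305.32
ΣP(t=1)Q(t=1) = 4.96×52 + 8.87×68 + 13.71×20 = 257.92 + 603.16 + 274.2 = 1135.28
link = 1305.32/1135.28 = 1.149778
Link t=2→t=3:
ΣP(t=3)Q(t=2) = 6.46×43 + 11.19×72 + 15.57×20 = 277.78 + 805.68 + 311.4 = 1394.86
ΣP(t=2)Q(t=2) = 5.66×43 + 11.00×72 + 13.15×20 = 243.38 + 792 + 263 = 1298.38
link = 1394.86/1298.38 = 1.074308
Chained index = 100 × 1.085585 × 1.149778 × 1.074308 = 134.0932

134.09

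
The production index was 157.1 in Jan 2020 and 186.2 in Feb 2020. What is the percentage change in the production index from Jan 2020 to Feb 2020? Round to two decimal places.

Change = (186.2 − 157.1) / 157.1 × 100
       = 29.1 / 157.1 × 100 = 18.5232%

18.52%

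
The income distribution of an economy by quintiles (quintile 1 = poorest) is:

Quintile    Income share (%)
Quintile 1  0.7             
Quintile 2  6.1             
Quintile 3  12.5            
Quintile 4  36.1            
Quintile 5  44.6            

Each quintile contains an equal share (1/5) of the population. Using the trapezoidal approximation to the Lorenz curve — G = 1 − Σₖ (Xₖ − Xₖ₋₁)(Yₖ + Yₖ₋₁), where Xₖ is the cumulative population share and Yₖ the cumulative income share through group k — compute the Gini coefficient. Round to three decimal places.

Cumulative income shares Yₖ: 0.0070, 0.0680, 0.1930, 0.5540, 1.0000
Σ (Xₖ−Xₖ₋₁)(Yₖ+Yₖ₋₁) = (1/5)(0.0070+0.0000) + (1/5)(0.0680+0.0070) + (1/5)(0.1930+0.0680) + (1/5)(0.5540+0.1930) + (1/5)(1.0000+0.5540)
  = 0.0014 + 0.0150 + 0.0522 + 0.1494 + 0.3108 = 0.5288
G = 1 − 0.5288 = 0.4712

0.471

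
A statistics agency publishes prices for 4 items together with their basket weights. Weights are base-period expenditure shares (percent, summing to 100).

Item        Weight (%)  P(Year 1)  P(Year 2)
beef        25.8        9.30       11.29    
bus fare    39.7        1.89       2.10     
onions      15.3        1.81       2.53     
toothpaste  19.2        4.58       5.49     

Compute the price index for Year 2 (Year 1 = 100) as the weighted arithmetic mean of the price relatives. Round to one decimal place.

beef: 25.8 × (11.29/9.30) = 25.8 × 1.213978 = 31.3206
bus fare: 39.7 × (2.10/1.89) = 39.7 × 1.111111 = 44.1111
onions: 15.3 × (2.53/1.81) = 15.3 × 1.397790 = 21.3862
toothpaste: 19.2 × (5.49/4.58) = 19.2 × 1.198690 = 23.0148
Index = Σ wᵢ·(p₁ᵢ/p₀ᵢ) = 31.3206 + 44.1111 + 21.3862 + 23.0148 = 119.8328

119.8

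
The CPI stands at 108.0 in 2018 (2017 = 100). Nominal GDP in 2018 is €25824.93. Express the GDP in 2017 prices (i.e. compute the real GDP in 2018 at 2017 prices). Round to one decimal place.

23912.0

Real = Nominal ÷ (Index/100) = 25824.93 ÷ (108.0/100)
     = 25824.93 ÷ 1.080 = 23911.9722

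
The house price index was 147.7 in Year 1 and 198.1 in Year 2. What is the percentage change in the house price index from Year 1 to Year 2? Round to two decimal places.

Change = (198.1 − 147.7) / 147.7 × 100
       = 50.4 / 147.7 × 100 = 34.1232%

34.12%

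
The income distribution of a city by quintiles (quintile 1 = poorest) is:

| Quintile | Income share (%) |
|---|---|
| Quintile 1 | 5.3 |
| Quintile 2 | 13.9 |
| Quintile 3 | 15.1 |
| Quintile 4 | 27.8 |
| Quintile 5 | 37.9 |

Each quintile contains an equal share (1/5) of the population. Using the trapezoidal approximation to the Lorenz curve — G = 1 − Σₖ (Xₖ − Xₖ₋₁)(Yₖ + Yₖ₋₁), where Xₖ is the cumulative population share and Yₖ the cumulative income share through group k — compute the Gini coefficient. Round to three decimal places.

Cumulative income shares Yₖ: 0.0530, 0.1920, 0.3430, 0.6210, 1.0000
Σ (Xₖ−Xₖ₋₁)(Yₖ+Yₖ₋₁) = (1/5)(0.0530+0.0000) + (1/5)(0.1920+0.0530) + (1/5)(0.3430+0.1920) + (1/5)(0.6210+0.3430) + (1/5)(1.0000+0.6210)
  = 0.0106 + 0.0490 + 0.1070 + 0.1928 + 0.3242 = 0.6836
G = 1 − 0.6836 = 0.3164

0.316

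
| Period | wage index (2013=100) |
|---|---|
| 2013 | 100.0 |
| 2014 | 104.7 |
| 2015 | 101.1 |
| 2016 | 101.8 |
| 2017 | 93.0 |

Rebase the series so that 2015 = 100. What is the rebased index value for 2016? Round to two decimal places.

100.69

Rebased(2016) = 101.8 / 101.1 × 100 = 100.6924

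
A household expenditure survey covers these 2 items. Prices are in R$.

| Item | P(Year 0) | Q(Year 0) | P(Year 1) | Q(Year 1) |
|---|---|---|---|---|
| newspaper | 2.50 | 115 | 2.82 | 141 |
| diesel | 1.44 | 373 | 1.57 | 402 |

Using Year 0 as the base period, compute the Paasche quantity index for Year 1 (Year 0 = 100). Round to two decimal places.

113.06

Paasche quantity index uses current-period prices as weights.
ΣP(Year 1)·Q(Year 1) = 2.82×141 + 1.57×402 = 397.62 + 631.14 = 1028.76
ΣP(Year 1)·Q(Year 0) = 2.82×115 + 1.57×373 = 324.3 + 585.61 = 909.91
Index = 1028.76 / 909.91 × 100 = 113.0617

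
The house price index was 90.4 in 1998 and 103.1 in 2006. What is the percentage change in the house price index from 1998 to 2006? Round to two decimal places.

Change = (103.1 − 90.4) / 90.4 × 100
       = 12.7 / 90.4 × 100 = 14.0487%

14.05%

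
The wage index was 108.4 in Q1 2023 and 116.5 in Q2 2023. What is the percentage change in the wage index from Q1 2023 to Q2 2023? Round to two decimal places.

7.47%

Change = (116.5 − 108.4) / 108.4 × 100
       = 8.1 / 108.4 × 100 = 7.4723%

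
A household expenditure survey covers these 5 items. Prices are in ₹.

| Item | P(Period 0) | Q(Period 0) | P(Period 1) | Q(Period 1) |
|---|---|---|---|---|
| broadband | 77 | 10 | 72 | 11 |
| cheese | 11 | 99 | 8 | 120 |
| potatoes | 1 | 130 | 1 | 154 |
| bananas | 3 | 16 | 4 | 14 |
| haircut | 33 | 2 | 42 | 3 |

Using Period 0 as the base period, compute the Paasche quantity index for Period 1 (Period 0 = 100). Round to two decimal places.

116.65

Paasche quantity index uses current-period prices as weights.
ΣP(Period 1)·Q(Period 1) = 72×11 + 8×120 + 1×154 + 4×14 + 42×3 = 792 + 960 + 154 + 56 + 126 = 2088
ΣP(Period 1)·Q(Period 0) = 72×10 + 8×99 + 1×130 + 4×16 + 42×2 = 720 + 792 + 130 + 64 + 84 = 1790
Index = 2088 / 1790 × 100 = 116.6480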